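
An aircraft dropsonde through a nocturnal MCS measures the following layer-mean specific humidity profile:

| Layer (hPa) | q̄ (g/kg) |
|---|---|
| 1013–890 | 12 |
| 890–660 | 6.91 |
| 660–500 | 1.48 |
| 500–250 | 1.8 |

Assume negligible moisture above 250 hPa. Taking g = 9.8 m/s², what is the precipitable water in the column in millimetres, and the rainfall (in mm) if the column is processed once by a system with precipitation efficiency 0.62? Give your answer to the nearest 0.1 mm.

Precipitable water is the column-integrated vapour mass per unit area: PW = (1/g) Σ q̄ Δp, with q in kg/kg and Δp in Pa (1 kg/m² of water = 1 mm).
Layer 1013–890 hPa: Δp = 123 hPa = 12300 Pa, q̄ = 0.012 kg/kg → 0.012 × 12300 / 9.8 = 15.06 mm
Layer 890–660 hPa: Δp = 230 hPa = 23000 Pa, q̄ = 0.00691 kg/kg → 0.00691 × 23000 / 9.8 = 16.22 mm
Layer 660–500 hPa: Δp = 160 hPa = 16000 Pa, q̄ = 0.00148 kg/kg → 0.00148 × 16000 / 9.8 = 2.42 mm
Layer 500–250 hPa: Δp = 250 hPa = 25000 Pa, q̄ = 0.0018 kg/kg → 0.0018 × 25000 / 9.8 = 4.59 mm
PW = 15.06 + 16.22 + 2.42 + 4.59 = 38.29 ≈ 38.3 mm.
Rainfall = ε × PW = 0.62 × 38.3 = 23.7 mm.

PW ≈ 38.3 mm; rainfall ≈ 23.7 mm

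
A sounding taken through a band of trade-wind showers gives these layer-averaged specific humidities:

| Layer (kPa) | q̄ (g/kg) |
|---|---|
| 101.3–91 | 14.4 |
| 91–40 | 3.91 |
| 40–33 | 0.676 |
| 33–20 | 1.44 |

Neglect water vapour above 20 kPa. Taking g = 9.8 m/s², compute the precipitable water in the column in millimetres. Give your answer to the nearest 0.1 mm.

Precipitable water is the column-integrated vapour mass per unit area: PW = (1/g) Σ q̄ Δp, with q in kg/kg and Δp in Pa (1 kg/m² of water = 1 mm).
Layer 101.3–91 kPa: Δp = 103 hPa = 10300 Pa, q̄ = 0.0144 kg/kg → 0.0144 × 10300 / 9.8 = 15.13 mm
Layer 91–40 kPa: Δp = 510 hPa = 51000 Pa, q̄ = 0.00391 kg/kg → 0.00391 × 51000 / 9.8 = 20.35 mm
Layer 40–33 kPa: Δp = 70 hPa = 7000 Pa, q̄ = 0.000676 kg/kg → 0.000676 × 7000 / 9.8 = 0.48 mm
Layer 33–20 kPa: Δp = 130 hPa = 13000 Pa, q̄ = 0.00144 kg/kg → 0.00144 × 13000 / 9.8 = 1.91 mm
PW = 15.13 + 20.35 + 0.48 + 1.91 = 37.87 ≈ 37.9 mm.

PW ≈ 37.9 mm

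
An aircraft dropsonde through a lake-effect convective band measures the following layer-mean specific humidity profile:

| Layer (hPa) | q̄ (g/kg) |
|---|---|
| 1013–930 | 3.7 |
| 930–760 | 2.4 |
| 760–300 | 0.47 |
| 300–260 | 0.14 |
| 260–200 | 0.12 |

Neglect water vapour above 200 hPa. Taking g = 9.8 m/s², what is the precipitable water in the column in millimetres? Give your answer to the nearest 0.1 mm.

PW ≈ 9.6 mm

Precipitable water is the column-integrated vapour mass per unit area: PW = (1/g) Σ q̄ Δp, with q in kg/kg and Δp in Pa (1 kg/m² of water = 1 mm).
Layer 1013–930 hPa: Δp = 83 hPa = 8300 Pa, q̄ = 0.0037 kg/kg → 0.0037 × 8300 / 9.8 = 3.13 mm
Layer 930–760 hPa: Δp = 170 hPa = 17000 Pa, q̄ = 0.0024 kg/kg → 0.0024 × 17000 / 9.8 = 4.16 mm
Layer 760–300 hPa: Δp = 460 hPa = 46000 Pa, q̄ = 0.00047 kg/kg → 0.00047 × 46000 / 9.8 = 2.21 mm
Layer 300–260 hPa: Δp = 40 hPa = 4000 Pa, q̄ = 0.00014 kg/kg → 0.00014 × 4000 / 9.8 = 0.06 mm
Layer 260–200 hPa: Δp = 60 hPa = 6000 Pa, q̄ = 0.00012 kg/kg → 0.00012 × 6000 / 9.8 = 0.07 mm
PW = 3.13 + 4.16 + 2.21 + 0.06 + 0.07 = 9.63 ≈ 9.6 mm.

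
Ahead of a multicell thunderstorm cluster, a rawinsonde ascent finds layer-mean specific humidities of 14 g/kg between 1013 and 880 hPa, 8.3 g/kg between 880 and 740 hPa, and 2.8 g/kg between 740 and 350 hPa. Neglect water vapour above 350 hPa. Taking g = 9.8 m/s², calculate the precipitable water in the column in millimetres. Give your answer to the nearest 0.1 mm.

Precipitable water is the column-integrated vapour mass per unit area: PW = (1/g) Σ q̄ Δp, with q in kg/kg and Δp in Pa (1 kg/m² of water = 1 mm).
Layer 1013–880 hPa: Δp = 133 hPa = 13300 Pa, q̄ = 0.014 kg/kg → 0.014 × 13300 / 9.8 = 19.00 mm
Layer 880–740 hPa: Δp = 140 hPa = 14000 Pa, q̄ = 0.0083 kg/kg → 0.0083 × 14000 / 9.8 = 11.86 mm
Layer 740–350 hPa: Δp = 390 hPa = 39000 Pa, q̄ = 0.0028 kg/kg → 0.0028 × 39000 / 9.8 = 11.14 mm
PW = 19.00 + 11.86 + 11.14 = 42.00 ≈ 42.0 mm.

PW ≈ 42.0 mm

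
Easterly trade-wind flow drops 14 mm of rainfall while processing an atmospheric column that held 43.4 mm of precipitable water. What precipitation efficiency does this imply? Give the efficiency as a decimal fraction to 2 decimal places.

ε ≈ 0.32

ε = rainfall / PW = 14 / 43.4 = 0.32.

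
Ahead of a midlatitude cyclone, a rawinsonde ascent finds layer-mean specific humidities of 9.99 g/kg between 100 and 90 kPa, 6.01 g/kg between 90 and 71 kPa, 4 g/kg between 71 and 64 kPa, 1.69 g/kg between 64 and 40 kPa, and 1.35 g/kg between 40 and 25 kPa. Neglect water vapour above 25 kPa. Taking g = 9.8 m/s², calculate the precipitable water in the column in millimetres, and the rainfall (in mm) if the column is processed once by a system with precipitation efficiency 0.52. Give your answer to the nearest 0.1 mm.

Precipitable water is the column-integrated vapour mass per unit area: PW = (1/g) Σ q̄ Δp, with q in kg/kg and Δp in Pa (1 kg/m² of water = 1 mm).
Layer 100–90 kPa: Δp = 100 hPa = 10000 Pa, q̄ = 0.00999 kg/kg → 0.00999 × 10000 / 9.8 = 10.19 mm
Layer 90–71 kPa: Δp = 190 hPa = 19000 Pa, q̄ = 0.00601 kg/kg → 0.00601 × 19000 / 9.8 = 11.65 mm
Layer 71–64 kPa: Δp = 70 hPa = 7000 Pa, q̄ = 0.004 kg/kg → 0.004 × 7000 / 9.8 = 2.86 mm
Layer 64–40 kPa: Δp = 240 hPa = 24000 Pa, q̄ = 0.00169 kg/kg → 0.00169 × 24000 / 9.8 = 4.14 mm
Layer 40–25 kPa: Δp = 150 hPa = 15000 Pa, q̄ = 0.00135 kg/kg → 0.00135 × 15000 / 9.8 = 2.07 mm
PW = 10.19 + 11.65 + 2.86 + 4.14 + 2.07 = 30.91 ≈ 30.9 mm.
Rainfall = ε × PW = 0.52 × 30.9 = 16.1 mm.

PW ≈ 30.9 mm; rainfall ≈ 16.1 mm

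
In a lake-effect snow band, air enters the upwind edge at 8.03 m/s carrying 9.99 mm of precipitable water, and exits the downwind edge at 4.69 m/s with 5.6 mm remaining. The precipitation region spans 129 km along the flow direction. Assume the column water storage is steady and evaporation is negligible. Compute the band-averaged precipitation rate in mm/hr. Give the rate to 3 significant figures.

Column moisture flux per unit crosswind length is F = V × PW.
Inflow: F_in = 8.03 × 9.99 = 80.2197 mm·m/s
Outflow: F_out = 4.69 × 5.6 = 26.264 mm·m/s
Steady-state rate R = (F_in − F_out)/L = (80.2197 − 26.264) / 129000 m = 4.183e-04 mm/s.
R = 4.183e-04 × 3600 = 1.51 mm/hr.

R ≈ 1.51 mm/hr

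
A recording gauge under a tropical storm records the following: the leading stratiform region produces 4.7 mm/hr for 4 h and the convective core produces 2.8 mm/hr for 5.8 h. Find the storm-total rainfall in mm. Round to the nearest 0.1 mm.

total ≈ 35.0 mm

Total = Σ Rᵢ Δtᵢ = 4.7 × 4 + 2.8 × 5.8
      = 18.8 + 16.24 = 35.0 mm.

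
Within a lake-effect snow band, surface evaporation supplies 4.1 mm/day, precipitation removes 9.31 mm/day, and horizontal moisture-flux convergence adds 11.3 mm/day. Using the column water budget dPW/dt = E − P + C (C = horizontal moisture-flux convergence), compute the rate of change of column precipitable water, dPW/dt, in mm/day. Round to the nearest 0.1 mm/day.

dPW/dt ≈ 6.1 mm/day

dPW/dt = E − P + C = 4.1 − 9.31 + (11.3) = 6.1 mm/day.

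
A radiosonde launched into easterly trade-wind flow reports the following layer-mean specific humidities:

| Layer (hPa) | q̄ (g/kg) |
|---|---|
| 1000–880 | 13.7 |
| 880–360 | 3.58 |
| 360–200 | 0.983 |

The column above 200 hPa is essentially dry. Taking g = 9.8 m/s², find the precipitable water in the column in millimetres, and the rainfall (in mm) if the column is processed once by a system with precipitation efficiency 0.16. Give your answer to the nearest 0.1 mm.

Precipitable water is the column-integrated vapour mass per unit area: PW = (1/g) Σ q̄ Δp, with q in kg/kg and Δp in Pa (1 kg/m² of water = 1 mm).
Layer 1000–880 hPa: Δp = 120 hPa = 12000 Pa, q̄ = 0.0137 kg/kg → 0.0137 × 12000 / 9.8 = 16.78 mm
Layer 880–360 hPa: Δp = 520 hPa = 52000 Pa, q̄ = 0.00358 kg/kg → 0.00358 × 52000 / 9.8 = 19.00 mm
Layer 360–200 hPa: Δp = 160 hPa = 16000 Pa, q̄ = 0.000983 kg/kg → 0.000983 × 16000 / 9.8 = 1.60 mm
PW = 16.78 + 19.00 + 1.60 = 37.38 ≈ 37.4 mm.
Rainfall = ε × PW = 0.16 × 37.4 = 6.0 mm.

PW ≈ 37.4 mm; rainfall ≈ 6.0 mm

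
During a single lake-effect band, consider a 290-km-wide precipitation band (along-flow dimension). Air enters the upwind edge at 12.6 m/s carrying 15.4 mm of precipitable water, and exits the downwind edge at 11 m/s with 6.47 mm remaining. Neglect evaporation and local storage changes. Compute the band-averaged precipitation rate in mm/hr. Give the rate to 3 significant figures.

R ≈ 1.53 mm/hr

Column moisture flux per unit crosswind length is F = V × PW.
Inflow: F_in = 12.6 × 15.4 = 194.04 mm·m/s
Outflow: F_out = 11 × 6.47 = 71.17 mm·m/s
Steady-state rate R = (F_in − F_out)/L = (194.04 − 71.17) / 290000 m = 4.237e-04 mm/s.
R = 4.237e-04 × 3600 = 1.53 mm/hr.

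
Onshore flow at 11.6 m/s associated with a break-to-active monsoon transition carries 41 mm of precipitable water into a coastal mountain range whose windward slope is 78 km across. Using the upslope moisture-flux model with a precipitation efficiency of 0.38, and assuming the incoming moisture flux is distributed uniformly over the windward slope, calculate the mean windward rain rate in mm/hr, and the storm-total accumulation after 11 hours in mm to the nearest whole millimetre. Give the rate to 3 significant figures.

R ≈ 8.34 mm/hr; total ≈ 92 mm

Incoming column moisture flux per unit ridge length: F = V × PW = 11.6 × 41 = 475.6 mm·m/s.
Spread over the 78 km slope with efficiency ε = 0.38: R = ε·F/W = 0.38 × 475.6 / 78000 m = 2.317e-03 mm/s.
R = 2.317e-03 × 3600 = 8.34 mm/hr.
Over 11 h: total = 8.34 × 11 = 91.74 ≈ 92 mm.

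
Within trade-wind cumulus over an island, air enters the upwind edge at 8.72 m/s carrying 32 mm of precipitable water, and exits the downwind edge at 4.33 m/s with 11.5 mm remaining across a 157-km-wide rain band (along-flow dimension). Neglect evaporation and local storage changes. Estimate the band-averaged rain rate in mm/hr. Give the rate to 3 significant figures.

Column moisture flux per unit crosswind length is F = V × PW.
Inflow: F_in = 8.72 × 32 = 279.04 mm·m/s
Outflow: F_out = 4.33 × 11.5 = 49.795 mm·m/s
Steady-state rate R = (F_in − F_out)/L = (279.04 − 49.795) / 157000 m = 1.460e-03 mm/s.
R = 1.460e-03 × 3600 = 5.26 mm/hr.

R ≈ 5.26 mm/hr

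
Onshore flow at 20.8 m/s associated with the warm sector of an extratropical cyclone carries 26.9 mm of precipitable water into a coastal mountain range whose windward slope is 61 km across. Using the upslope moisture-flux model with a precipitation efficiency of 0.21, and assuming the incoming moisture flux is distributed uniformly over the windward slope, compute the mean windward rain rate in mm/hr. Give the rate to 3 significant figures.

Incoming column moisture flux per unit ridge length: F = V × PW = 20.8 × 26.9 = 559.52 mm·m/s.
Spread over the 61 km slope with efficiency ε = 0.21: R = ε·F/W = 0.21 × 559.52 / 61000 m = 1.926e-03 mm/s.
R = 1.926e-03 × 3600 = 6.93 mm/hr.

R ≈ 6.93 mm/hr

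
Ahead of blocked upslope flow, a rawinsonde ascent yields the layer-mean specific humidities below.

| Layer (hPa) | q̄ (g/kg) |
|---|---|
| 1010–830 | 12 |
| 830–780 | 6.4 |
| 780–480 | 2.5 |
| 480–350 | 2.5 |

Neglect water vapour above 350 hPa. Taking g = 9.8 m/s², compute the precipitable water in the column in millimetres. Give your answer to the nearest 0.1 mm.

Precipitable water is the column-integrated vapour mass per unit area: PW = (1/g) Σ q̄ Δp, with q in kg/kg and Δp in Pa (1 kg/m² of water = 1 mm).
Layer 1010–830 hPa: Δp = 180 hPa = 18000 Pa, q̄ = 0.012 kg/kg → 0.012 × 18000 / 9.8 = 22.04 mm
Layer 830–780 hPa: Δp = 50 hPa = 5000 Pa, q̄ = 0.0064 kg/kg → 0.0064 × 5000 / 9.8 = 3.27 mm
Layer 780–480 hPa: Δp = 300 hPa = 30000 Pa, q̄ = 0.0025 kg/kg → 0.0025 × 30000 / 9.8 = 7.65 mm
Layer 480–350 hPa: Δp = 130 hPa = 13000 Pa, q̄ = 0.0025 kg/kg → 0.0025 × 13000 / 9.8 = 3.32 mm
PW = 22.04 + 3.27 + 7.65 + 3.32 = 36.28 ≈ 36.3 mm.

PW ≈ 36.3 mm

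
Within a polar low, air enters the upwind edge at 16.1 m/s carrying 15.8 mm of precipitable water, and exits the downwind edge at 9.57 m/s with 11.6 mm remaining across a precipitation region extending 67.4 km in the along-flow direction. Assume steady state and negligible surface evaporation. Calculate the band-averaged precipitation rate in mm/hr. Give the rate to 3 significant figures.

R ≈ 7.66 mm/hr

Column moisture flux per unit crosswind length is F = V × PW.
Inflow: F_in = 16.1 × 15.8 = 254.38 mm·m/s
Outflow: F_out = 9.57 × 11.6 = 111.012 mm·m/s
Steady-state rate R = (F_in − F_out)/L = (254.38 − 111.012) / 67400 m = 2.127e-03 mm/s.
R = 2.127e-03 × 3600 = 7.66 mm/hr.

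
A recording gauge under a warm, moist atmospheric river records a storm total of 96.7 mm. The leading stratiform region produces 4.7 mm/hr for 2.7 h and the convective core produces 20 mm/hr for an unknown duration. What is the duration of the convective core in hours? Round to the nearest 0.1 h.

duration ≈ 4.2 h

Known phases: 4.7 × 2.7 = 12.69 mm.
Remaining depth = 96.7 − 12.69 = 84.01 mm.
Duration = 84.01 / 20 = 4.2 h.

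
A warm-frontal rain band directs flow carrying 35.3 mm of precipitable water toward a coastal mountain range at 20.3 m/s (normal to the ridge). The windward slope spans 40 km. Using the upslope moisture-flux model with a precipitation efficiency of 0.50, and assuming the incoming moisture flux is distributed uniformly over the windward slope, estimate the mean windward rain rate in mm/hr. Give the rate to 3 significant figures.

R ≈ 32.2 mm/hr

Incoming column moisture flux per unit ridge length: F = V × PW = 20.3 × 35.3 = 716.59 mm·m/s.
Spread over the 40 km slope with efficiency ε = 0.50: R = ε·F/W = 0.50 × 716.59 / 40000 m = 8.957e-03 mm/s.
R = 8.957e-03 × 3600 = 32.2 mm/hr.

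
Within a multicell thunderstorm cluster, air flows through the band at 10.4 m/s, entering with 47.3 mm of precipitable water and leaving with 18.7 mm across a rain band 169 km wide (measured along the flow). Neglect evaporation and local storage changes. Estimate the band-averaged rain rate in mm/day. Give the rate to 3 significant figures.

Column moisture flux per unit crosswind length is F = V × PW.
Inflow: F_in = 10.4 × 47.3 = 491.92 mm·m/s
Outflow: F_out = 10.4 × 18.7 = 194.48 mm·m/s
Steady-state rate R = (F_in − F_out)/L = (491.92 − 194.48) / 169000 m = 1.760e-03 mm/s.
R = 1.760e-03 × 3600 × 24 = 152 mm/day.

R ≈ 152 mm/day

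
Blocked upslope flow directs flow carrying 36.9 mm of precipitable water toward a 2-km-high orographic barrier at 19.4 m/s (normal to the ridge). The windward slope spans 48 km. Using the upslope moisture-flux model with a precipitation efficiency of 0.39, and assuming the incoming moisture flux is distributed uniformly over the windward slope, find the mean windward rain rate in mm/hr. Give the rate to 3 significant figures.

R ≈ 20.9 mm/hr

Incoming column moisture flux per unit ridge length: F = V × PW = 19.4 × 36.9 = 715.86 mm·m/s.
Spread over the 48 km slope with efficiency ε = 0.39: R = ε·F/W = 0.39 × 715.86 / 48000 m = 5.816e-03 mm/s.
R = 5.816e-03 × 3600 = 20.9 mm/hr.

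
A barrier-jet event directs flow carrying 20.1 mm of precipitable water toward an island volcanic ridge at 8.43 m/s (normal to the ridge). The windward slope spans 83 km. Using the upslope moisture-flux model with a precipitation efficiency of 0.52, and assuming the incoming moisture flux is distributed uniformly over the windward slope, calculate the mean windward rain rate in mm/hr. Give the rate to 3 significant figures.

R ≈ 3.82 mm/hr

Incoming column moisture flux per unit ridge length: F = V × PW = 8.43 × 20.1 = 169.443 mm·m/s.
Spread over the 83 km slope with efficiency ε = 0.52: R = ε·F/W = 0.52 × 169.443 / 83000 m = 1.062e-03 mm/s.
R = 1.062e-03 × 3600 = 3.82 mm/hr.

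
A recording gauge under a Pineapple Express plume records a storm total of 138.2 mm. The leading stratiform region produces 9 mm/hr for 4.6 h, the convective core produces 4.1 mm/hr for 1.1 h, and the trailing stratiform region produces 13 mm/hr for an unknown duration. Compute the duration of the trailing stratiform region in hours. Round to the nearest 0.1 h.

duration ≈ 7.1 h

Known phases: 9 × 4.6 + 4.1 × 1.1 = 41.4 + 4.51 = 45.91 mm.
Remaining depth = 138.2 − 45.91 = 92.29 mm.
Duration = 92.29 / 13 = 7.1 h.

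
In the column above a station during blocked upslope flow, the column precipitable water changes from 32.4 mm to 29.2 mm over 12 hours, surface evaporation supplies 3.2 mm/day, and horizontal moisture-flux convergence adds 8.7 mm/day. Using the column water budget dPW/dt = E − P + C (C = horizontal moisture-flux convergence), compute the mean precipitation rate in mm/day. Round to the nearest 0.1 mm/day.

dPW/dt = (29.2 − 32.4) mm / (12/24 day) = -6.400 mm/day.
P = E + C − dPW/dt = 3.2 + (8.7) − (-6.400) = 18.3 mm/day.

P ≈ 18.3 mm/day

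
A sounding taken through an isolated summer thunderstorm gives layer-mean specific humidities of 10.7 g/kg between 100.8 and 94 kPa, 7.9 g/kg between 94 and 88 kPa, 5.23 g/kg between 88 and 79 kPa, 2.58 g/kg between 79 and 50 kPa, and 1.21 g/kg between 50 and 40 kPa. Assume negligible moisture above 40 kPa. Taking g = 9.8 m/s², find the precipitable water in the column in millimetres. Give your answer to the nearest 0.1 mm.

PW ≈ 25.9 mm

Precipitable water is the column-integrated vapour mass per unit area: PW = (1/g) Σ q̄ Δp, with q in kg/kg and Δp in Pa (1 kg/m² of water = 1 mm).
Layer 100.8–94 kPa: Δp = 68 hPa = 6800 Pa, q̄ = 0.0107 kg/kg → 0.0107 × 6800 / 9.8 = 7.42 mm
Layer 94–88 kPa: Δp = 60 hPa = 6000 Pa, q̄ = 0.0079 kg/kg → 0.0079 × 6000 / 9.8 = 4.84 mm
Layer 88–79 kPa: Δp = 90 hPa = 9000 Pa, q̄ = 0.00523 kg/kg → 0.00523 × 9000 / 9.8 = 4.80 mm
Layer 79–50 kPa: Δp = 290 hPa = 29000 Pa, q̄ = 0.00258 kg/kg → 0.00258 × 29000 / 9.8 = 7.63 mm
Layer 50–40 kPa: Δp = 100 hPa = 10000 Pa, q̄ = 0.00121 kg/kg → 0.00121 × 10000 / 9.8 = 1.23 mm
PW = 7.42 + 4.84 + 4.80 + 7.63 + 1.23 = 25.92 ≈ 25.9 mm.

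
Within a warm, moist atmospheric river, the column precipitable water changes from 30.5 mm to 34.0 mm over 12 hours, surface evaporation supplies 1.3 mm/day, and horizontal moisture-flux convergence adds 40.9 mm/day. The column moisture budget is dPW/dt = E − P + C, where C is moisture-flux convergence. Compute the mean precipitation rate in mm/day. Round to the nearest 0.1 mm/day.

dPW/dt = (34.0 − 30.5) mm / (12/24 day) = +7.000 mm/day.
P = E + C − dPW/dt = 1.3 + (40.9) − (+7.000) = 35.2 mm/day.

P ≈ 35.2 mm/day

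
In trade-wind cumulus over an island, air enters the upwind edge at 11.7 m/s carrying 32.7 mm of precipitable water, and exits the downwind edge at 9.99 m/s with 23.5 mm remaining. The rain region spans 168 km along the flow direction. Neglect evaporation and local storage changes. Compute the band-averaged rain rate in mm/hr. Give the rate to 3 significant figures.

Column moisture flux per unit crosswind length is F = V × PW.
Inflow: F_in = 11.7 × 32.7 = 382.59 mm·m/s
Outflow: F_out = 9.99 × 23.5 = 234.765 mm·m/s
Steady-state rate R = (F_in − F_out)/L = (382.59 − 234.765) / 168000 m = 8.799e-04 mm/s.
R = 8.799e-04 × 3600 = 3.17 mm/hr.

R ≈ 3.17 mm/hr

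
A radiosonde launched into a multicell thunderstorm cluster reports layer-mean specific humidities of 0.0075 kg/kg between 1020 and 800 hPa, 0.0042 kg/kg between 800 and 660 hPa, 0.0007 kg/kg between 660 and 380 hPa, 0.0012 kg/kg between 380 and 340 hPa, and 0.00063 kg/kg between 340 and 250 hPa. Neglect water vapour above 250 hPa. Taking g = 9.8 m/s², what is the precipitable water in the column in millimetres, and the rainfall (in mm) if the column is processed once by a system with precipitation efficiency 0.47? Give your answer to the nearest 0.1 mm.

PW ≈ 25.9 mm; rainfall ≈ 12.2 mm

Precipitable water is the column-integrated vapour mass per unit area: PW = (1/g) Σ q̄ Δp, with q in kg/kg and Δp in Pa (1 kg/m² of water = 1 mm).
Layer 1020–800 hPa: Δp = 220 hPa = 22000 Pa, q̄ = 0.0075 kg/kg → 0.0075 × 22000 / 9.8 = 16.84 mm
Layer 800–660 hPa: Δp = 140 hPa = 14000 Pa, q̄ = 0.0042 kg/kg → 0.0042 × 14000 / 9.8 = 6.00 mm
Layer 660–380 hPa: Δp = 280 hPa = 28000 Pa, q̄ = 0.0007 kg/kg → 0.0007 × 28000 / 9.8 = 2.00 mm
Layer 380–340 hPa: Δp = 40 hPa = 4000 Pa, q̄ = 0.0012 kg/kg → 0.0012 × 4000 / 9.8 = 0.49 mm
Layer 340–250 hPa: Δp = 90 hPa = 9000 Pa, q̄ = 0.00063 kg/kg → 0.00063 × 9000 / 9.8 = 0.58 mm
PW = 16.84 + 6.00 + 2.00 + 0.49 + 0.58 = 25.91 ≈ 25.9 mm.
Rainfall = ε × PW = 0.47 × 25.9 = 12.2 mm.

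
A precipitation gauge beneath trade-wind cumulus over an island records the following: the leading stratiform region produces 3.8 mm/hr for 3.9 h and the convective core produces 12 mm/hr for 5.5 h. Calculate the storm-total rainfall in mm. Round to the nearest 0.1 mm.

Total = Σ Rᵢ Δtᵢ = 3.8 × 3.9 + 12 × 5.5
      = 14.82 + 66 = 80.8 mm.

total ≈ 80.8 mm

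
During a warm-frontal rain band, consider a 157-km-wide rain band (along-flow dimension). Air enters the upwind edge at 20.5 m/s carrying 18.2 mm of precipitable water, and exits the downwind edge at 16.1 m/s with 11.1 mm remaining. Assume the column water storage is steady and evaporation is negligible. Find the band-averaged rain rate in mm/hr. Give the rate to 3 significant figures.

R ≈ 4.46 mm/hr

Column moisture flux per unit crosswind length is F = V × PW.
Inflow: F_in = 20.5 × 18.2 = 373.1 mm·m/s
Outflow: F_out = 16.1 × 11.1 = 178.71 mm·m/s
Steady-state rate R = (F_in − F_out)/L = (373.1 − 178.71) / 157000 m = 1.238e-03 mm/s.
R = 1.238e-03 × 3600 = 4.46 mm/hr.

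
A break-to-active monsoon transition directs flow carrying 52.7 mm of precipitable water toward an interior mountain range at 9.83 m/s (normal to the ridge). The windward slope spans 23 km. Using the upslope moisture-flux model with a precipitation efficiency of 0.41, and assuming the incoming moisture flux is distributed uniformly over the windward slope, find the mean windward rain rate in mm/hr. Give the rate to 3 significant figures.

Incoming column moisture flux per unit ridge length: F = V × PW = 9.83 × 52.7 = 518.041 mm·m/s.
Spread over the 23 km slope with efficiency ε = 0.41: R = ε·F/W = 0.41 × 518.041 / 23000 m = 9.235e-03 mm/s.
R = 9.235e-03 × 3600 = 33.2 mm/hr.

R ≈ 33.2 mm/hr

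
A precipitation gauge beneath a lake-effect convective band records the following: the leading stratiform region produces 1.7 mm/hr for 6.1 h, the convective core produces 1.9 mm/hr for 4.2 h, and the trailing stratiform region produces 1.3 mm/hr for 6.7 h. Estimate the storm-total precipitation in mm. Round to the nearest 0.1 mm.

total ≈ 27.1 mm

Total = Σ Rᵢ Δtᵢ = 1.7 × 6.1 + 1.9 × 4.2 + 1.3 × 6.7
      = 10.37 + 7.98 + 8.71 = 27.1 mm.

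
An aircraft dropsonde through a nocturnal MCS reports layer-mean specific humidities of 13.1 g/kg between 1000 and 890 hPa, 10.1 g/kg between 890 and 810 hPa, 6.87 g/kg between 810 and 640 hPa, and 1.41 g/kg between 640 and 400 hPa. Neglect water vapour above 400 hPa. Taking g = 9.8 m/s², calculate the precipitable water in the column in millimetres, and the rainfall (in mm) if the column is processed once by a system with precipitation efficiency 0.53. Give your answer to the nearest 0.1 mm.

PW ≈ 38.3 mm; rainfall ≈ 20.3 mm

Precipitable water is the column-integrated vapour mass per unit area: PW = (1/g) Σ q̄ Δp, with q in kg/kg and Δp in Pa (1 kg/m² of water = 1 mm).
Layer 1000–890 hPa: Δp = 110 hPa = 11000 Pa, q̄ = 0.0131 kg/kg → 0.0131 × 11000 / 9.8 = 14.70 mm
Layer 890–810 hPa: Δp = 80 hPa = 8000 Pa, q̄ = 0.0101 kg/kg → 0.0101 × 8000 / 9.8 = 8.24 mm
Layer 810–640 hPa: Δp = 170 hPa = 17000 Pa, q̄ = 0.00687 kg/kg → 0.00687 × 17000 / 9.8 = 11.92 mm
Layer 640–400 hPa: Δp = 240 hPa = 24000 Pa, q̄ = 0.00141 kg/kg → 0.00141 × 24000 / 9.8 = 3.45 mm
PW = 14.70 + 8.24 + 11.92 + 3.45 = 38.31 ≈ 38.3 mm.
Rainfall = ε × PW = 0.53 × 38.3 = 20.3 mm.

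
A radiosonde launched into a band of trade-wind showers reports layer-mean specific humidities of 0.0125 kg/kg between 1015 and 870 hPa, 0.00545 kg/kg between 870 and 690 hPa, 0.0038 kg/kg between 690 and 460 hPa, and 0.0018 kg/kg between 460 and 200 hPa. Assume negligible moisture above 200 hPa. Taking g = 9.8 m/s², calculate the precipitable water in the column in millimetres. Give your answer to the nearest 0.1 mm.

Precipitable water is the column-integrated vapour mass per unit area: PW = (1/g) Σ q̄ Δp, with q in kg/kg and Δp in Pa (1 kg/m² of water = 1 mm).
Layer 1015–870 hPa: Δp = 145 hPa = 14500 Pa, q̄ = 0.0125 kg/kg → 0.0125 × 14500 / 9.8 = 18.49 mm
Layer 870–690 hPa: Δp = 180 hPa = 18000 Pa, q̄ = 0.00545 kg/kg → 0.00545 × 18000 / 9.8 = 10.01 mm
Layer 690–460 hPa: Δp = 230 hPa = 23000 Pa, q̄ = 0.0038 kg/kg → 0.0038 × 23000 / 9.8 = 8.92 mm
Layer 460–200 hPa: Δp = 260 hPa = 26000 Pa, q̄ = 0.0018 kg/kg → 0.0018 × 26000 / 9.8 = 4.78 mm
PW = 18.49 + 10.01 + 8.92 + 4.78 = 42.20 ≈ 42.2 mm.

PW ≈ 42.2 mm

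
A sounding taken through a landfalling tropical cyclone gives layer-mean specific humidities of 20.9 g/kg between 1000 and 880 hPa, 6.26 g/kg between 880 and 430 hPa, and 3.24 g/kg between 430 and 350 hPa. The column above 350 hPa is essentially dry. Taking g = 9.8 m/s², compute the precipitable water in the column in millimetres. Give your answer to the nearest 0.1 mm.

Precipitable water is the column-integrated vapour mass per unit area: PW = (1/g) Σ q̄ Δp, with q in kg/kg and Δp in Pa (1 kg/m² of water = 1 mm).
Layer 1000–880 hPa: Δp = 120 hPa = 12000 Pa, q̄ = 0.0209 kg/kg → 0.0209 × 12000 / 9.8 = 25.59 mm
Layer 880–430 hPa: Δp = 450 hPa = 45000 Pa, q̄ = 0.00626 kg/kg → 0.00626 × 45000 / 9.8 = 28.74 mm
Layer 430–350 hPa: Δp = 80 hPa = 8000 Pa, q̄ = 0.00324 kg/kg → 0.00324 × 8000 / 9.8 = 2.64 mm
PW = 25.59 + 28.74 + 2.64 = 56.97 ≈ 57.0 mm.

PW ≈ 57.0 mm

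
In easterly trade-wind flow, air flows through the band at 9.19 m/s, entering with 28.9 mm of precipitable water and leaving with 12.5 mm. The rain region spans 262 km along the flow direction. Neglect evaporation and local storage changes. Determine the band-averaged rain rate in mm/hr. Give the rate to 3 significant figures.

R ≈ 2.07 mm/hr

Column moisture flux per unit crosswind length is F = V × PW.
Inflow: F_in = 9.19 × 28.9 = 265.591 mm·m/s
Outflow: F_out = 9.19 × 12.5 = 114.875 mm·m/s
Steady-state rate R = (F_in − F_out)/L = (265.591 − 114.875) / 262000 m = 5.753e-04 mm/s.
R = 5.753e-04 × 3600 = 2.07 mm/hr.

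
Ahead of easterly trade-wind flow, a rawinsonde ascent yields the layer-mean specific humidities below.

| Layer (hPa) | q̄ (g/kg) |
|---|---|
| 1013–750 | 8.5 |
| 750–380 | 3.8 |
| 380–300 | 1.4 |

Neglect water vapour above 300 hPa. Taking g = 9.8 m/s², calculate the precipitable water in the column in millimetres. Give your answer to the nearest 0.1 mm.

PW ≈ 38.3 mm

Precipitable water is the column-integrated vapour mass per unit area: PW = (1/g) Σ q̄ Δp, with q in kg/kg and Δp in Pa (1 kg/m² of water = 1 mm).
Layer 1013–750 hPa: Δp = 263 hPa = 26300 Pa, q̄ = 0.0085 kg/kg → 0.0085 × 26300 / 9.8 = 22.81 mm
Layer 750–380 hPa: Δp = 370 hPa = 37000 Pa, q̄ = 0.0038 kg/kg → 0.0038 × 37000 / 9.8 = 14.35 mm
Layer 380–300 hPa: Δp = 80 hPa = 8000 Pa, q̄ = 0.0014 kg/kg → 0.0014 × 8000 / 9.8 = 1.14 mm
PW = 22.81 + 14.35 + 1.14 = 38.30 ≈ 38.3 mm.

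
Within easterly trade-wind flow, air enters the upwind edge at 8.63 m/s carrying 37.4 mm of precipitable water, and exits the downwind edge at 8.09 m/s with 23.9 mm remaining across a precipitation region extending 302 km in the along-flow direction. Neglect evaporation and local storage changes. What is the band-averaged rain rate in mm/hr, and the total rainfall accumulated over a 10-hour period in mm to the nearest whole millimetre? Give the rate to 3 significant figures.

Column moisture flux per unit crosswind length is F = V × PW.
Inflow: F_in = 8.63 × 37.4 = 322.762 mm·m/s
Outflow: F_out = 8.09 × 23.9 = 193.351 mm·m/s
Steady-state rate R = (F_in − F_out)/L = (322.762 − 193.351) / 302000 m = 4.285e-04 mm/s.
R = 4.285e-04 × 3600 = 1.54 mm/hr.
Over 10 h: total = 1.54 × 10 = 15.4 ≈ 15 mm.

R ≈ 1.54 mm/hr; total ≈ 15 mm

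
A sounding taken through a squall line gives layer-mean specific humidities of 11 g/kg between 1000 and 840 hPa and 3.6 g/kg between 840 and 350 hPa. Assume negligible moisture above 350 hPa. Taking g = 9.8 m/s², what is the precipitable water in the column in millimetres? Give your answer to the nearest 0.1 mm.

PW ≈ 36.0 mm

Precipitable water is the column-integrated vapour mass per unit area: PW = (1/g) Σ q̄ Δp, with q in kg/kg and Δp in Pa (1 kg/m² of water = 1 mm).
Layer 1000–840 hPa: Δp = 160 hPa = 16000 Pa, q̄ = 0.011 kg/kg → 0.011 × 16000 / 9.8 = 17.96 mm
Layer 840–350 hPa: Δp = 490 hPa = 49000 Pa, q̄ = 0.0036 kg/kg → 0.0036 × 49000 / 9.8 = 18.00 mm
PW = 17.96 + 18.00 = 35.96 ≈ 36.0 mm.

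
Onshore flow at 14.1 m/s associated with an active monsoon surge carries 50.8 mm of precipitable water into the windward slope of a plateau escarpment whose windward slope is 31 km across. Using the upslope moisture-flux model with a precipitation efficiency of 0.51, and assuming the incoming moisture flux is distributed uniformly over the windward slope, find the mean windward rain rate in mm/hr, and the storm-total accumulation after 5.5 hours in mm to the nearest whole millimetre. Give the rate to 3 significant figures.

Incoming column moisture flux per unit ridge length: F = V × PW = 14.1 × 50.8 = 716.28 mm·m/s.
Spread over the 31 km slope with efficiency ε = 0.51: R = ε·F/W = 0.51 × 716.28 / 31000 m = 1.178e-02 mm/s.
R = 1.178e-02 × 3600 = 42.4 mm/hr.
Over 5.5 h: total = 42.4 × 5.5 = 233.2 ≈ 233 mm.

R ≈ 42.4 mm/hr; total ≈ 233 mm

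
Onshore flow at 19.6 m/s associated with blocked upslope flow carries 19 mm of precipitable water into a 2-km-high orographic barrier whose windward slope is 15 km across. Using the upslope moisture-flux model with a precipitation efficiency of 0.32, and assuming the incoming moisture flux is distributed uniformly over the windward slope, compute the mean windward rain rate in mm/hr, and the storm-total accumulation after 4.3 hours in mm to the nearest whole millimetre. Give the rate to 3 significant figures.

Incoming column moisture flux per unit ridge length: F = V × PW = 19.6 × 19 = 372.4 mm·m/s.
Spread over the 15 km slope with efficiency ε = 0.32: R = ε·F/W = 0.32 × 372.4 / 15000 m = 7.945e-03 mm/s.
R = 7.945e-03 × 3600 = 28.6 mm/hr.
Over 4.3 h: total = 28.6 × 4.3 = 122.98 ≈ 123 mm.

R ≈ 28.6 mm/hr; total ≈ 123 mm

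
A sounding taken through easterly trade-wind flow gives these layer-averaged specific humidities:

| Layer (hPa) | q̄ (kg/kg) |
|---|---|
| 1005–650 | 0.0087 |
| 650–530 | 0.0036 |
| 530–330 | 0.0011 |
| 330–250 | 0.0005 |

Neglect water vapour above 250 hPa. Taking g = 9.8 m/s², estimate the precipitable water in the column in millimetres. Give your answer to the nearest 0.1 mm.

PW ≈ 38.6 mm

Precipitable water is the column-integrated vapour mass per unit area: PW = (1/g) Σ q̄ Δp, with q in kg/kg and Δp in Pa (1 kg/m² of water = 1 mm).
Layer 1005–650 hPa: Δp = 355 hPa = 35500 Pa, q̄ = 0.0087 kg/kg → 0.0087 × 35500 / 9.8 = 31.52 mm
Layer 650–530 hPa: Δp = 120 hPa = 12000 Pa, q̄ = 0.0036 kg/kg → 0.0036 × 12000 / 9.8 = 4.41 mm
Layer 530–330 hPa: Δp = 200 hPa = 20000 Pa, q̄ = 0.0011 kg/kg → 0.0011 × 20000 / 9.8 = 2.24 mm
Layer 330–250 hPa: Δp = 80 hPa = 8000 Pa, q̄ = 0.0005 kg/kg → 0.0005 × 8000 / 9.8 = 0.41 mm
PW = 31.52 + 4.41 + 2.24 + 0.41 = 38.58 ≈ 38.6 mm.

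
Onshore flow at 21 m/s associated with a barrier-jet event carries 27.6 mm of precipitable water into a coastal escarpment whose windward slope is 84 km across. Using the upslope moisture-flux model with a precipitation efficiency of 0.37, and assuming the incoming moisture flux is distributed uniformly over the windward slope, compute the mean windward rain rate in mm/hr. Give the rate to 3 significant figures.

Incoming column moisture flux per unit ridge length: F = V × PW = 21 × 27.6 = 579.6 mm·m/s.
Spread over the 84 km slope with efficiency ε = 0.37: R = ε·F/W = 0.37 × 579.6 / 84000 m = 2.553e-03 mm/s.
R = 2.553e-03 × 3600 = 9.19 mm/hr.

R ≈ 9.19 mm/hr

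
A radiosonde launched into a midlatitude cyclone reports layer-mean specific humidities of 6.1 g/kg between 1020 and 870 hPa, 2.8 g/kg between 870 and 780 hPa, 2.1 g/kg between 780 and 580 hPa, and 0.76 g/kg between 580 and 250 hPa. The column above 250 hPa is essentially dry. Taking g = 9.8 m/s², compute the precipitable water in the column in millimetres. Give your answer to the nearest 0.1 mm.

PW ≈ 18.8 mm

Precipitable water is the column-integrated vapour mass per unit area: PW = (1/g) Σ q̄ Δp, with q in kg/kg and Δp in Pa (1 kg/m² of water = 1 mm).
Layer 1020–870 hPa: Δp = 150 hPa = 15000 Pa, q̄ = 0.0061 kg/kg → 0.0061 × 15000 / 9.8 = 9.34 mm
Layer 870–780 hPa: Δp = 90 hPa = 9000 Pa, q̄ = 0.0028 kg/kg → 0.0028 × 9000 / 9.8 = 2.57 mm
Layer 780–580 hPa: Δp = 200 hPa = 20000 Pa, q̄ = 0.0021 kg/kg → 0.0021 × 20000 / 9.8 = 4.29 mm
Layer 580–250 hPa: Δp = 330 hPa = 33000 Pa, q̄ = 0.00076 kg/kg → 0.00076 × 33000 / 9.8 = 2.56 mm
PW = 9.34 + 2.57 + 4.29 + 2.56 = 18.76 ≈ 18.8 mm.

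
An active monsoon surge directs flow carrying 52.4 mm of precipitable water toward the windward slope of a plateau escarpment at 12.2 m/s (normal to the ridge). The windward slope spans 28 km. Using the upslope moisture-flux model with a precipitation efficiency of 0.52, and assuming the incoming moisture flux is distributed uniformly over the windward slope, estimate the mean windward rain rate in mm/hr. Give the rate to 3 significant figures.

R ≈ 42.7 mm/hr

Incoming column moisture flux per unit ridge length: F = V × PW = 12.2 × 52.4 = 639.28 mm·m/s.
Spread over the 28 km slope with efficiency ε = 0.52: R = ε·F/W = 0.52 × 639.28 / 28000 m = 1.187e-02 mm/s.
R = 1.187e-02 × 3600 = 42.7 mm/hr.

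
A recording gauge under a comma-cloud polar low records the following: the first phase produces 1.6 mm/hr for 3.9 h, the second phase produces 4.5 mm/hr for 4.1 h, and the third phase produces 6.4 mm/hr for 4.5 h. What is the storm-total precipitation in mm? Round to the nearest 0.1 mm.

Total = Σ Rᵢ Δtᵢ = 1.6 × 3.9 + 4.5 × 4.1 + 6.4 × 4.5
      = 6.24 + 18.45 + 28.8 = 53.5 mm.

total ≈ 53.5 mm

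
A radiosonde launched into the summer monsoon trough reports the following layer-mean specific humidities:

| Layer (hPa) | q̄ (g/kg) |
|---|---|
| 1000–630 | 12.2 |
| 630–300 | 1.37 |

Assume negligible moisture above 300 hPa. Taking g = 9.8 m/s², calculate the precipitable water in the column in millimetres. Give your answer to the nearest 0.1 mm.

Precipitable water is the column-integrated vapour mass per unit area: PW = (1/g) Σ q̄ Δp, with q in kg/kg and Δp in Pa (1 kg/m² of water = 1 mm).
Layer 1000–630 hPa: Δp = 370 hPa = 37000 Pa, q̄ = 0.0122 kg/kg → 0.0122 × 37000 / 9.8 = 46.06 mm
Layer 630–300 hPa: Δp = 330 hPa = 33000 Pa, q̄ = 0.00137 kg/kg → 0.00137 × 33000 / 9.8 = 4.61 mm
PW = 46.06 + 4.61 = 50.67 ≈ 50.7 mm.

PW ≈ 50.7 mm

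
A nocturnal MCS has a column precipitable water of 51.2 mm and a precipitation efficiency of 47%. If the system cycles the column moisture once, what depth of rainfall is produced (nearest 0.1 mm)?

Rainfall = ε × PW = 0.47 × 51.2 = 24.1 mm.

rainfall ≈ 24.1 mm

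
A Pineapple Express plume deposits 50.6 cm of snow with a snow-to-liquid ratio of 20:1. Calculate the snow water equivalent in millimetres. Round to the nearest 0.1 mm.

SWE ≈ 25.3 mm

SWE = snow depth / ratio = 50.6 cm / 20 = 2.530 cm = 25.3 mm.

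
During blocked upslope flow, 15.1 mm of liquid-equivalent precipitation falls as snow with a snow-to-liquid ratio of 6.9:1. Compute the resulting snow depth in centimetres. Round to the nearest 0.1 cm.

Snow depth = liquid × ratio = 15.1 mm × 6.9 = 104.19 mm = 10.4 cm.

snow depth ≈ 10.4 cm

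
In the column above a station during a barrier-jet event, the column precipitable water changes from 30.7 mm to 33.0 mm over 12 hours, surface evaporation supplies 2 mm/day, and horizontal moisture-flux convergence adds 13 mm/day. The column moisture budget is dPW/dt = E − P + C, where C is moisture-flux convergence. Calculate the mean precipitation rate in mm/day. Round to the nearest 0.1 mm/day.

P ≈ 10.4 mm/day

dPW/dt = (33.0 − 30.7) mm / (12/24 day) = +4.600 mm/day.
P = E + C − dPW/dt = 2 + (13) − (+4.600) = 10.4 mm/day.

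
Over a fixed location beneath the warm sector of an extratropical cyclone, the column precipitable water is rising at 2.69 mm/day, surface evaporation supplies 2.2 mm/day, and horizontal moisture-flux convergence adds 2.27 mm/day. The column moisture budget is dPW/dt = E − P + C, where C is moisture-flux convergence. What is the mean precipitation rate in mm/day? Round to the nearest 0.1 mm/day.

P ≈ 1.8 mm/day

dPW/dt = +2.69 mm/day.
P = E + C − dPW/dt = 2.2 + (2.27) − (+2.69) = 1.8 mm/day.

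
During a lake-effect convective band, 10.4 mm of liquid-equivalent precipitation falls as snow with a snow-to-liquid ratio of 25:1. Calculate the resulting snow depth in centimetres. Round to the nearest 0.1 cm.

Snow depth = liquid × ratio = 10.4 mm × 25 = 260 mm = 26.0 cm.

snow depth ≈ 26.0 cm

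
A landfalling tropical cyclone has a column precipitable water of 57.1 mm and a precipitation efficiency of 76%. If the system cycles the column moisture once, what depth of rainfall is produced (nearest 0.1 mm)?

Rainfall = ε × PW = 0.76 × 57.1 = 43.4 mm.

rainfall ≈ 43.4 mm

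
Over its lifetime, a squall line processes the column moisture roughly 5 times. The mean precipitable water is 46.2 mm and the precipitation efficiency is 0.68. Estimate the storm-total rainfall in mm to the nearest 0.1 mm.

rainfall ≈ 157.1 mm

Each cycle deposits ε × PW = 0.68 × 46.2 = 31.416 mm.
Over 5 cycles: 5 × 31.416 = 157.1 mm.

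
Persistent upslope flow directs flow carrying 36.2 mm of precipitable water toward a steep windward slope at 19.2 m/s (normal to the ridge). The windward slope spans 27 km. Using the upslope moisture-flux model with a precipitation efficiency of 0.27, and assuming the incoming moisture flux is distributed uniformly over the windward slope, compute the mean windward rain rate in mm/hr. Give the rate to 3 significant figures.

Incoming column moisture flux per unit ridge length: F = V × PW = 19.2 × 36.2 = 695.04 mm·m/s.
Spread over the 27 km slope with efficiency ε = 0.27: R = ε·F/W = 0.27 × 695.04 / 27000 m = 6.950e-03 mm/s.
R = 6.950e-03 × 3600 = 25.0 mm/hr.

R ≈ 25.0 mm/hr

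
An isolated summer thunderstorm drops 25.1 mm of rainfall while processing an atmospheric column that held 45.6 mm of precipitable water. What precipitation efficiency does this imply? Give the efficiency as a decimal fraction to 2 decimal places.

ε = rainfall / PW = 25.1 / 45.6 = 0.55.

ε ≈ 0.55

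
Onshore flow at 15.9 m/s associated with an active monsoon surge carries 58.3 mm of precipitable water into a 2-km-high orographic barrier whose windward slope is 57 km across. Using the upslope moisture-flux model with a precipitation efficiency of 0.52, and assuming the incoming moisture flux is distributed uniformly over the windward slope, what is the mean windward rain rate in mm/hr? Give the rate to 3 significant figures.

Incoming column moisture flux per unit ridge length: F = V × PW = 15.9 × 58.3 = 926.97 mm·m/s.
Spread over the 57 km slope with efficiency ε = 0.52: R = ε·F/W = 0.52 × 926.97 / 57000 m = 8.457e-03 mm/s.
R = 8.457e-03 × 3600 = 30.4 mm/hr.

R ≈ 30.4 mm/hr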